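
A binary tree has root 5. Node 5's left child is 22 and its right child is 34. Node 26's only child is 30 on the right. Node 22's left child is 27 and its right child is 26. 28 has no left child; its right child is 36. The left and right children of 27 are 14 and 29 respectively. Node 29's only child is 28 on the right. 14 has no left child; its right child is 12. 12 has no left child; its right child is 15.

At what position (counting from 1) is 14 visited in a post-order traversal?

Post-order visits the left subtree, then the right subtree, then the node.
At 5: go left to 22.
  At 22: go left to 27.
    At 27: go left to 14.
      At 14: no left child.
      At 14: go right to 12.
        At 12: no left child.
        At 12: go right to 15.
          15 is a leaf — visit 15.
        Visit 12.
      Visit 14.
    At 27: go right to 29.
      At 29: no left child.
      At 29: go right to 28.
        At 28: no left child.
        At 28: go right to 36.
          36 is a leaf — visit 36.
        Visit 28.
      Visit 29.
    Visit 27.
  At 22: go right to 26.
    At 26: no left child.
    At 26: go right to 30.
      30 is a leaf — visit 30.
    Visit 26.
  Visit 22.
At 5: go right to 34.
  34 is a leaf — visit 34.
Visit 5.
Full post-order sequence: 15, 12, 14, 36, 28, 29, 27, 30, 26, 22, 34, 5.

3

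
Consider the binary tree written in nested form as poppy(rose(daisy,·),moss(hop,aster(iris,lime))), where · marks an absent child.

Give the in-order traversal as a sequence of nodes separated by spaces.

In-order visits the left subtree, then the node, then the right subtree.
At poppy: go left to rose.
  At rose: go left to daisy.
    daisy is a leaf — visit daisy.
  Visit rose.
  At rose: no right child.
Visit poppy.
At poppy: go right to moss.
  At moss: go left to hop.
    hop is a leaf — visit hop.
  Visit moss.
  At moss: go right to aster.
    At aster: go left to iris.
      iris is a leaf — visit iris.
    Visit aster.
    At aster: go right to lime.
      lime is a leaf — visit lime.

daisy rose poppy hop moss iris aster lime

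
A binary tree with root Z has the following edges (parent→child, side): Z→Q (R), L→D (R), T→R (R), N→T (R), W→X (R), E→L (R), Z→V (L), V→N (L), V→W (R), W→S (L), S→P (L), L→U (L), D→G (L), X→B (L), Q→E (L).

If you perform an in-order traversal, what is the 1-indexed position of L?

In-order visits the left subtree, then the node, then the right subtree.
At Z: go left to V.
  At V: go left to N.
    At N: no left child.
    Visit N.
    At N: go right to T.
      At T: no left child.
      Visit T.
      At T: go right to R.
        R is a leaf — visit R.
  Visit V.
  At V: go right to W.
    At W: go left to S.
      At S: go left to P.
        P is a leaf — visit P.
      Visit S.
      At S: no right child.
    Visit W.
    At W: go right to X.
      At X: go left to B.
        B is a leaf — visit B.
      Visit X.
      At X: no right child.
Visit Z.
At Z: go right to Q.
  At Q: go left to E.
    At E: no left child.
    Visit E.
    At E: go right to L.
      At L: go left to U.
        U is a leaf — visit U.
      Visit L.
      At L: go right to D.
        At D: go left to G.
          G is a leaf — visit G.
        Visit D.
        At D: no right child.
  Visit Q.
  At Q: no right child.
Full in-order sequence: N, T, R, V, P, S, W, B, X, Z, E, U, L, G, D, Q.

13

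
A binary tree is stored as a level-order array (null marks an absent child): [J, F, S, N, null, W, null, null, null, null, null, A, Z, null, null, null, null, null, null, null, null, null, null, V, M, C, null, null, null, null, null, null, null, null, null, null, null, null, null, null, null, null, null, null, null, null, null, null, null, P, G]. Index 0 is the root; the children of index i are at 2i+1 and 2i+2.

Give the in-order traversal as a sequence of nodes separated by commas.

N, F, J, V, A, P, M, G, W, C, Z, S

In-order visits the left subtree, then the node, then the right subtree.
At J: go left to F.
  At F: go left to N.
    N is a leaf — visit N.
  Visit F.
  At F: no right child.
Visit J.
At J: go right to S.
  At S: go left to W.
    At W: go left to A.
      At A: go left to V.
        V is a leaf — visit V.
      Visit A.
      At A: go right to M.
        At M: go left to P.
          P is a leaf — visit P.
        Visit M.
        At M: go right to G.
          G is a leaf — visit G.
    Visit W.
    At W: go right to Z.
      At Z: go left to C.
        C is a leaf — visit C.
      Visit Z.
      At Z: no right child.
  Visit S.
  At S: no right child.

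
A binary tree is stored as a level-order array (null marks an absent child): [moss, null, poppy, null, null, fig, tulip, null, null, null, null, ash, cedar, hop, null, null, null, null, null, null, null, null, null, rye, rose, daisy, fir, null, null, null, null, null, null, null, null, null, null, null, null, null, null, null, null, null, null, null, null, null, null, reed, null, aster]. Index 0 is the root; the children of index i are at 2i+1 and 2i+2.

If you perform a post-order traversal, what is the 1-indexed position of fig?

9

Post-order visits the left subtree, then the right subtree, then the node.
At moss: no left child.
At moss: go right to poppy.
  At poppy: go left to fig.
    At fig: go left to ash.
      At ash: go left to rye.
        rye is a leaf — visit rye.
      At ash: go right to rose.
        At rose: go left to reed.
          reed is a leaf — visit reed.
        At rose: no right child.
        Visit rose.
      Visit ash.
    At fig: go right to cedar.
      At cedar: go left to daisy.
        At daisy: go left to aster.
          aster is a leaf — visit aster.
        At daisy: no right child.
        Visit daisy.
      At cedar: go right to fir.
        fir is a leaf — visit fir.
      Visit cedar.
    Visit fig.
  At poppy: go right to tulip.
    At tulip: go left to hop.
      hop is a leaf — visit hop.
    At tulip: no right child.
    Visit tulip.
  Visit poppy.
Visit moss.
Full post-order sequence: rye, reed, rose, ash, aster, daisy, fir, cedar, fig, hop, tulip, poppy, moss.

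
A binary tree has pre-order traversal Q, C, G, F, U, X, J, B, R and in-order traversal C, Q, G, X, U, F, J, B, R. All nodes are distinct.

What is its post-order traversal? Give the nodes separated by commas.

C, X, U, R, B, J, F, G, Q

The first element of pre-order is the root; it splits in-order into left and right subtrees.
Root Q: left subtree has 1 node {C}, right has 7 {G, X, U, F, J, B, R}.
  Root G: left subtree has 0 nodes { }, right has 6 {X, U, F, J, B, R}.
    Root F: left subtree has 2 nodes {X, U}, right has 3 {J, B, R}.
      Root U: left subtree has 1 node {X}, right has 0 { }.
      Root J: left subtree has 0 nodes { }, right has 2 {B, R}.
        Root B: left subtree has 0 nodes { }, right has 1 {R}.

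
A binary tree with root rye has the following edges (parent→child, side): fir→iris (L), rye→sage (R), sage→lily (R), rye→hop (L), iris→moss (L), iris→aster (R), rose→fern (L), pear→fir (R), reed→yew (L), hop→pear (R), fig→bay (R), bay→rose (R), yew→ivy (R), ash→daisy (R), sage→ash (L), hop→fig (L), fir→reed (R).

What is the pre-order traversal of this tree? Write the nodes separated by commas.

Pre-order visits the node, then its left subtree, then its right subtree.
Visit rye.
At rye: go left to hop.
  Visit hop.
  At hop: go left to fig.
    Visit fig.
    At fig: no left child.
    At fig: go right to bay.
      Visit bay.
      At bay: no left child.
      At bay: go right to rose.
        Visit rose.
        At rose: go left to fern.
          fern is a leaf — visit fern.
        At rose: no right child.
  At hop: go right to pear.
    Visit pear.
    At pear: no left child.
    At pear: go right to fir.
      Visit fir.
      At fir: go left to iris.
        Visit iris.
        At iris: go left to moss.
          moss is a leaf — visit moss.
        At iris: go right to aster.
          aster is a leaf — visit aster.
      At fir: go right to reed.
        Visit reed.
        At reed: go left to yew.
          Visit yew.
          At yew: no left child.
          At yew: go right to ivy.
            ivy is a leaf — visit ivy.
        At reed: no right child.
At rye: go right to sage.
  Visit sage.
  At sage: go left to ash.
    Visit ash.
    At ash: no left child.
    At ash: go right to daisy.
      daisy is a leaf — visit daisy.
  At sage: go right to lily.
    lily is a leaf — visit lily.

rye, hop, fig, bay, rose, fern, pear, fir, iris, moss, aster, reed, yew, ivy, sage, ash, daisy, lily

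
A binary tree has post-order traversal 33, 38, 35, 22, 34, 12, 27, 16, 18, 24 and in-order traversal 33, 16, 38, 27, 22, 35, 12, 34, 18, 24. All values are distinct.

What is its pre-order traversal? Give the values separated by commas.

The last element of post-order is the root; it splits in-order into left and right subtrees.
Root 24: left subtree has 9 nodes {33, 16, 38, 27, 22, 35, 12, 34, 18}, right has 0 { }.
  Root 18: left subtree has 8 nodes {33, 16, 38, 27, 22, 35, 12, 34}, right has 0 { }.
    Root 16: left subtree has 1 node {33}, right has 6 {38, 27, 22, 35, 12, 34}.
      Root 27: left subtree has 1 node {38}, right has 4 {22, 35, 12, 34}.
        Root 12: left subtree has 2 nodes {22, 35}, right has 1 {34}.
          Root 22: left subtree has 0 nodes { }, right has 1 {35}.

24, 18, 16, 33, 27, 38, 12, 22, 35, 34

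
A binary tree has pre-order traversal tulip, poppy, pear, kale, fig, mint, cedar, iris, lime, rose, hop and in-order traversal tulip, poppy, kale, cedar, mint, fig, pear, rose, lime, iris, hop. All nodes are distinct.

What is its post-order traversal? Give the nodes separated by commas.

The first element of pre-order is the root; it splits in-order into left and right subtrees.
Root tulip: left subtree has 0 nodes { }, right has 10 {poppy, kale, cedar, mint, fig, pear, rose, lime, iris, hop}.
  Root poppy: left subtree has 0 nodes { }, right has 9 {kale, cedar, mint, fig, pear, rose, lime, iris, hop}.
    Root pear: left subtree has 4 nodes {kale, cedar, mint, fig}, right has 4 {rose, lime, iris, hop}.
      Root kale: left subtree has 0 nodes { }, right has 3 {cedar, mint, fig}.
        Root fig: left subtree has 2 nodes {cedar, mint}, right has 0 { }.
          Root mint: left subtree has 1 node {cedar}, right has 0 { }.
      Root iris: left subtree has 2 nodes {rose, lime}, right has 1 {hop}.
        Root lime: left subtree has 1 node {rose}, right has 0 { }.

cedar, mint, fig, kale, rose, lime, hop, iris, pear, poppy, tulip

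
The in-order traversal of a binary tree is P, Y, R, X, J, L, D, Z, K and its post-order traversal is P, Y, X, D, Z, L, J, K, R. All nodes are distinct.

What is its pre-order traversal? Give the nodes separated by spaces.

The last element of post-order is the root; it splits in-order into left and right subtrees.
Root R: left subtree has 2 nodes {P, Y}, right has 6 {X, J, L, D, Z, K}.
  Root Y: left subtree has 1 node {P}, right has 0 { }.
  Root K: left subtree has 5 nodes {X, J, L, D, Z}, right has 0 { }.
    Root J: left subtree has 1 node {X}, right has 3 {L, D, Z}.
      Root L: left subtree has 0 nodes { }, right has 2 {D, Z}.
        Root Z: left subtree has 1 node {D}, right has 0 { }.

R Y P K J X L Z D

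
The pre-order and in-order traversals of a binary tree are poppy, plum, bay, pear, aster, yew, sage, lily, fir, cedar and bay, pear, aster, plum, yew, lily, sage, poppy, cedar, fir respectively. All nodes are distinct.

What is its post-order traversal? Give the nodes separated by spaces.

aster pear bay lily sage yew plum cedar fir poppy

The first element of pre-order is the root; it splits in-order into left and right subtrees.
Root poppy: left subtree has 7 nodes {bay, pear, aster, plum, yew, lily, sage}, right has 2 {cedar, fir}.
  Root plum: left subtree has 3 nodes {bay, pear, aster}, right has 3 {yew, lily, sage}.
    Root bay: left subtree has 0 nodes { }, right has 2 {pear, aster}.
      Root pear: left subtree has 0 nodes { }, right has 1 {aster}.
    Root yew: left subtree has 0 nodes { }, right has 2 {lily, sage}.
      Root sage: left subtree has 1 node {lily}, right has 0 { }.
  Root fir: left subtree has 1 node {cedar}, right has 0 { }.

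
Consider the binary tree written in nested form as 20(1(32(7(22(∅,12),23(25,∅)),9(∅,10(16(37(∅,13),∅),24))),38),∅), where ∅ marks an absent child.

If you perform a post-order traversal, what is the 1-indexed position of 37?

Post-order visits the left subtree, then the right subtree, then the node.
At 20: go left to 1.
  At 1: go left to 32.
    At 32: go left to 7.
      At 7: go left to 22.
        At 22: no left child.
        At 22: go right to 12.
          12 is a leaf — visit 12.
        Visit 22.
      At 7: go right to 23.
        At 23: go left to 25.
          25 is a leaf — visit 25.
        At 23: no right child.
        Visit 23.
      Visit 7.
    At 32: go right to 9.
      At 9: no left child.
      At 9: go right to 10.
        At 10: go left to 16.
          At 16: go left to 37.
            At 37: no left child.
            At 37: go right to 13.
              13 is a leaf — visit 13.
            Visit 37.
          At 16: no right child.
          Visit 16.
        At 10: go right to 24.
          24 is a leaf — visit 24.
        Visit 10.
      Visit 9.
    Visit 32.
  At 1: go right to 38.
    38 is a leaf — visit 38.
  Visit 1.
At 20: no right child.
Visit 20.
Full post-order sequence: 12, 22, 25, 23, 7, 13, 37, 16, 24, 10, 9, 32, 38, 1, 20.

7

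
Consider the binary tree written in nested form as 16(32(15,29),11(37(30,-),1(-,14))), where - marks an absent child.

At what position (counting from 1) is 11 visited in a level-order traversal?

3

Level-order visits nodes level by level from the root, left to right within each level.
Level 0: 16
Level 1: 32, 11
Level 2: 15, 29, 37, 1
Level 3: 30, 14
Full level-order sequence: 16, 32, 11, 15, 29, 37, 1, 30, 14.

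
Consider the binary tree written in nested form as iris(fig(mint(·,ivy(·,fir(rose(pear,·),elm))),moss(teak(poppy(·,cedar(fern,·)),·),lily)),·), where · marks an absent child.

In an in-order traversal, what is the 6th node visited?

In-order visits the left subtree, then the node, then the right subtree.
At iris: go left to fig.
  At fig: go left to mint.
    At mint: no left child.
    Visit mint.
    At mint: go right to ivy.
      At ivy: no left child.
      Visit ivy.
      At ivy: go right to fir.
        At fir: go left to rose.
          At rose: go left to pear.
            pear is a leaf — visit pear.
          Visit rose.
          At rose: no right child.
        Visit fir.
        At fir: go right to elm.
          elm is a leaf — visit elm.
  Visit fig.
  At fig: go right to moss.
    At moss: go left to teak.
      At teak: go left to poppy.
        At poppy: no left child.
        Visit poppy.
        At poppy: go right to cedar.
          At cedar: go left to fern.
            fern is a leaf — visit fern.
          Visit cedar.
          At cedar: no right child.
      Visit teak.
      At teak: no right child.
    Visit moss.
    At moss: go right to lily.
      lily is a leaf — visit lily.
Visit iris.
At iris: no right child.
Full in-order sequence: mint, ivy, pear, rose, fir, elm, fig, poppy, fern, cedar, teak, moss, lily, iris.

elm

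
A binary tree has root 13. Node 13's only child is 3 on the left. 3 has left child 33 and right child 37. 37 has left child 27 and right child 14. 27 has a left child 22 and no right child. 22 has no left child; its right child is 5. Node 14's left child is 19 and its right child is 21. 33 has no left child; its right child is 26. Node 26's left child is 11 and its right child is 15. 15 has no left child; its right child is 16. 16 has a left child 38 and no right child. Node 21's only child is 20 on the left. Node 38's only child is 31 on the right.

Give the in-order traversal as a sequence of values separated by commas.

33, 11, 26, 15, 38, 31, 16, 3, 22, 5, 27, 37, 19, 14, 20, 21, 13

In-order visits the left subtree, then the node, then the right subtree.
At 13: go left to 3.
  At 3: go left to 33.
    At 33: no left child.
    Visit 33.
    At 33: go right to 26.
      At 26: go left to 11.
        11 is a leaf — visit 11.
      Visit 26.
      At 26: go right to 15.
        At 15: no left child.
        Visit 15.
        At 15: go right to 16.
          At 16: go left to 38.
            At 38: no left child.
            Visit 38.
            At 38: go right to 31.
              31 is a leaf — visit 31.
          Visit 16.
          At 16: no right child.
  Visit 3.
  At 3: go right to 37.
    At 37: go left to 27.
      At 27: go left to 22.
        At 22: no left child.
        Visit 22.
        At 22: go right to 5.
          5 is a leaf — visit 5.
      Visit 27.
      At 27: no right child.
    Visit 37.
    At 37: go right to 14.
      At 14: go left to 19.
        19 is a leaf — visit 19.
      Visit 14.
      At 14: go right to 21.
        At 21: go left to 20.
          20 is a leaf — visit 20.
        Visit 21.
        At 21: no right child.
Visit 13.
At 13: no right child.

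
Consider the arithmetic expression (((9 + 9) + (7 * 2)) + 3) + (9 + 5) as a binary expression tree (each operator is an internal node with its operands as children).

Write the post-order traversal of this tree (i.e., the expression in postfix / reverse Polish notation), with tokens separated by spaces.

9 9 + 7 2 * + 3 + 9 5 + +

Post-order on an expression tree gives postfix notation: for each operator, emit left operand, right operand, then the operator.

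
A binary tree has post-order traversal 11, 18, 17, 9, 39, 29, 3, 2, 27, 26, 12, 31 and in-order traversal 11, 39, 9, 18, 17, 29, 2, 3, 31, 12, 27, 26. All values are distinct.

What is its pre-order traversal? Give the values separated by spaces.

31 2 29 39 11 9 17 18 3 12 26 27

The last element of post-order is the root; it splits in-order into left and right subtrees.
Root 31: left subtree has 8 nodes {11, 39, 9, 18, 17, 29, 2, 3}, right has 3 {12, 27, 26}.
  Root 2: left subtree has 6 nodes {11, 39, 9, 18, 17, 29}, right has 1 {3}.
    Root 29: left subtree has 5 nodes {11, 39, 9, 18, 17}, right has 0 { }.
      Root 39: left subtree has 1 node {11}, right has 3 {9, 18, 17}.
        Root 9: left subtree has 0 nodes { }, right has 2 {18, 17}.
          Root 17: left subtree has 1 node {18}, right has 0 { }.
  Root 12: left subtree has 0 nodes { }, right has 2 {27, 26}.
    Root 26: left subtree has 1 node {27}, right has 0 { }.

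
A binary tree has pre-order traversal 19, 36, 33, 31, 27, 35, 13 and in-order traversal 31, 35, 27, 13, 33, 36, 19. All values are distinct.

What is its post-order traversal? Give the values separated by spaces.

The first element of pre-order is the root; it splits in-order into left and right subtrees.
Root 19: left subtree has 6 nodes {31, 35, 27, 13, 33, 36}, right has 0 { }.
  Root 36: left subtree has 5 nodes {31, 35, 27, 13, 33}, right has 0 { }.
    Root 33: left subtree has 4 nodes {31, 35, 27, 13}, right has 0 { }.
      Root 31: left subtree has 0 nodes { }, right has 3 {35, 27, 13}.
        Root 27: left subtree has 1 node {35}, right has 1 {13}.

35 13 27 31 33 36 19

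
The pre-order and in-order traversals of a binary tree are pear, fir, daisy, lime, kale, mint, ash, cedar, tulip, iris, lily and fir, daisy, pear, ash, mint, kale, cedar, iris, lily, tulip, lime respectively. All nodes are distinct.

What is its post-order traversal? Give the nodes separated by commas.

daisy, fir, ash, mint, lily, iris, tulip, cedar, kale, lime, pear

The first element of pre-order is the root; it splits in-order into left and right subtrees.
Root pear: left subtree has 2 nodes {fir, daisy}, right has 8 {ash, mint, kale, cedar, iris, lily, tulip, lime}.
  Root fir: left subtree has 0 nodes { }, right has 1 {daisy}.
  Root lime: left subtree has 7 nodes {ash, mint, kale, cedar, iris, lily, tulip}, right has 0 { }.
    Root kale: left subtree has 2 nodes {ash, mint}, right has 4 {cedar, iris, lily, tulip}.
      Root mint: left subtree has 1 node {ash}, right has 0 { }.
      Root cedar: left subtree has 0 nodes { }, right has 3 {iris, lily, tulip}.
        Root tulip: left subtree has 2 nodes {iris, lily}, right has 0 { }.
          Root iris: left subtree has 0 nodes { }, right has 1 {lily}.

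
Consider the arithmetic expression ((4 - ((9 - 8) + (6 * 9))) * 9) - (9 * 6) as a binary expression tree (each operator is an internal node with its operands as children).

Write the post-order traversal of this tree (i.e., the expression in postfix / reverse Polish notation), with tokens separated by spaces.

Post-order on an expression tree gives postfix notation: for each operator, emit left operand, right operand, then the operator.

4 9 8 - 6 9 * + - 9 * 9 6 * -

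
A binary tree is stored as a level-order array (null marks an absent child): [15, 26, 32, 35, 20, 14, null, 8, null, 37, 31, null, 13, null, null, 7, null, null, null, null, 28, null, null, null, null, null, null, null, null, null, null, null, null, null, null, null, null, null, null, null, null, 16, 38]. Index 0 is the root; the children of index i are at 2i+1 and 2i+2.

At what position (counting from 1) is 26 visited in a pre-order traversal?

Pre-order visits the node, then its left subtree, then its right subtree.
Visit 15.
At 15: go left to 26.
  Visit 26.
  At 26: go left to 35.
    Visit 35.
    At 35: go left to 8.
      Visit 8.
      At 8: go left to 7.
        7 is a leaf — visit 7.
      At 8: no right child.
    At 35: no right child.
  At 26: go right to 20.
    Visit 20.
    At 20: go left to 37.
      Visit 37.
      At 37: no left child.
      At 37: go right to 28.
        Visit 28.
        At 28: go left to 16.
          16 is a leaf — visit 16.
        At 28: go right to 38.
          38 is a leaf — visit 38.
    At 20: go right to 31.
      31 is a leaf — visit 31.
At 15: go right to 32.
  Visit 32.
  At 32: go left to 14.
    Visit 14.
    At 14: no left child.
    At 14: go right to 13.
      13 is a leaf — visit 13.
  At 32: no right child.
Full pre-order sequence: 15, 26, 35, 8, 7, 20, 37, 28, 16, 38, 31, 32, 14, 13.

2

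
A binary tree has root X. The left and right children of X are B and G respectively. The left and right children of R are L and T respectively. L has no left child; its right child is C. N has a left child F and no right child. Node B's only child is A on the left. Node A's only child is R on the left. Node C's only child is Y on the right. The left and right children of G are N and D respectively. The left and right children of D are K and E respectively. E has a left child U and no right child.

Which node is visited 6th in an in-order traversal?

In-order visits the left subtree, then the node, then the right subtree.
At X: go left to B.
  At B: go left to A.
    At A: go left to R.
      At R: go left to L.
        At L: no left child.
        Visit L.
        At L: go right to C.
          At C: no left child.
          Visit C.
          At C: go right to Y.
            Y is a leaf — visit Y.
      Visit R.
      At R: go right to T.
        T is a leaf — visit T.
    Visit A.
    At A: no right child.
  Visit B.
  At B: no right child.
Visit X.
At X: go right to G.
  At G: go left to N.
    At N: go left to F.
      F is a leaf — visit F.
    Visit N.
    At N: no right child.
  Visit G.
  At G: go right to D.
    At D: go left to K.
      K is a leaf — visit K.
    Visit D.
    At D: go right to E.
      At E: go left to U.
        U is a leaf — visit U.
      Visit E.
      At E: no right child.
Full in-order sequence: L, C, Y, R, T, A, B, X, F, N, G, K, D, U, E.

A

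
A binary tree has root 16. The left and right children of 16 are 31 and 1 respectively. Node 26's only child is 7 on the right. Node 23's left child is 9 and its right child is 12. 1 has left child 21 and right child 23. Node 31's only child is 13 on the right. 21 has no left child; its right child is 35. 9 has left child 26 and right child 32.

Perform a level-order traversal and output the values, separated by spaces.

Level-order visits nodes level by level from the root, left to right within each level.
Level 0: 16
Level 1: 31, 1
Level 2: 13, 21, 23
Level 3: 35, 9, 12
Level 4: 26, 32
Level 5: 7

16 31 1 13 21 23 35 9 12 26 32 7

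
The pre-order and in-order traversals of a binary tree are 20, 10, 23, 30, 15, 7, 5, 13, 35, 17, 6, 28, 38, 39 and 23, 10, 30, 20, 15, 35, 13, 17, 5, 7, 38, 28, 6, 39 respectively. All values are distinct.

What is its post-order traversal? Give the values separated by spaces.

The first element of pre-order is the root; it splits in-order into left and right subtrees.
Root 20: left subtree has 3 nodes {23, 10, 30}, right has 10 {15, 35, 13, 17, 5, 7, 38, 28, 6, 39}.
  Root 10: left subtree has 1 node {23}, right has 1 {30}.
  Root 15: left subtree has 0 nodes { }, right has 9 {35, 13, 17, 5, 7, 38, 28, 6, 39}.
    Root 7: left subtree has 4 nodes {35, 13, 17, 5}, right has 4 {38, 28, 6, 39}.
      Root 5: left subtree has 3 nodes {35, 13, 17}, right has 0 { }.
        Root 13: left subtree has 1 node {35}, right has 1 {17}.
      Root 6: left subtree has 2 nodes {38, 28}, right has 1 {39}.
        Root 28: left subtree has 1 node {38}, right has 0 { }.

23 30 10 35 17 13 5 38 28 39 6 7 15 20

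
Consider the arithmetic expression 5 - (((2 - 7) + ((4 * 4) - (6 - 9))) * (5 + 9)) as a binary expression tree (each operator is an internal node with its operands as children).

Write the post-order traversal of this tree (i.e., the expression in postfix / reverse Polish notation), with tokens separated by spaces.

5 2 7 - 4 4 * 6 9 - - + 5 9 + * -

Post-order on an expression tree gives postfix notation: for each operator, emit left operand, right operand, then the operator.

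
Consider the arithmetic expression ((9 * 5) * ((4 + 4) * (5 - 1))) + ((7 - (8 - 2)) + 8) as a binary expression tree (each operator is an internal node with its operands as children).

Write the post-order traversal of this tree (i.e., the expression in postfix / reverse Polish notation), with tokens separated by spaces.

9 5 * 4 4 + 5 1 - * * 7 8 2 - - 8 + +

Post-order on an expression tree gives postfix notation: for each operator, emit left operand, right operand, then the operator.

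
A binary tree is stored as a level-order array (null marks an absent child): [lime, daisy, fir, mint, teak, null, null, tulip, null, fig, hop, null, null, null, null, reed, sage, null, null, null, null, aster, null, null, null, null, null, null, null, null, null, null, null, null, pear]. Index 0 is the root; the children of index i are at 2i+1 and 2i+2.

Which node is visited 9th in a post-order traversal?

teak

Post-order visits the left subtree, then the right subtree, then the node.
At lime: go left to daisy.
  At daisy: go left to mint.
    At mint: go left to tulip.
      At tulip: go left to reed.
        reed is a leaf — visit reed.
      At tulip: go right to sage.
        At sage: no left child.
        At sage: go right to pear.
          pear is a leaf — visit pear.
        Visit sage.
      Visit tulip.
    At mint: no right child.
    Visit mint.
  At daisy: go right to teak.
    At teak: go left to fig.
      fig is a leaf — visit fig.
    At teak: go right to hop.
      At hop: go left to aster.
        aster is a leaf — visit aster.
      At hop: no right child.
      Visit hop.
    Visit teak.
  Visit daisy.
At lime: go right to fir.
  fir is a leaf — visit fir.
Visit lime.
Full post-order sequence: reed, pear, sage, tulip, mint, fig, aster, hop, teak, daisy, fir, lime.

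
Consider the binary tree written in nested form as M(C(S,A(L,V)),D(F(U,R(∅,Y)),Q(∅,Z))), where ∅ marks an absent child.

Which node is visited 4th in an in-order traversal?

A

In-order visits the left subtree, then the node, then the right subtree.
At M: go left to C.
  At C: go left to S.
    S is a leaf — visit S.
  Visit C.
  At C: go right to A.
    At A: go left to L.
      L is a leaf — visit L.
    Visit A.
    At A: go right to V.
      V is a leaf — visit V.
Visit M.
At M: go right to D.
  At D: go left to F.
    At F: go left to U.
      U is a leaf — visit U.
    Visit F.
    At F: go right to R.
      At R: no left child.
      Visit R.
      At R: go right to Y.
        Y is a leaf — visit Y.
  Visit D.
  At D: go right to Q.
    At Q: no left child.
    Visit Q.
    At Q: go right to Z.
      Z is a leaf — visit Z.
Full in-order sequence: S, C, L, A, V, M, U, F, R, Y, D, Q, Z.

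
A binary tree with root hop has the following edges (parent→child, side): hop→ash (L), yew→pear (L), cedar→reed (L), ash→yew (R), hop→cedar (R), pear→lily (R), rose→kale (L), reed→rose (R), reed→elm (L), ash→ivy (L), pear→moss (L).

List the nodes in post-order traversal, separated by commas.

ivy, moss, lily, pear, yew, ash, elm, kale, rose, reed, cedar, hop

Post-order visits the left subtree, then the right subtree, then the node.
At hop: go left to ash.
  At ash: go left to ivy.
    ivy is a leaf — visit ivy.
  At ash: go right to yew.
    At yew: go left to pear.
      At pear: go left to moss.
        moss is a leaf — visit moss.
      At pear: go right to lily.
        lily is a leaf — visit lily.
      Visit pear.
    At yew: no right child.
    Visit yew.
  Visit ash.
At hop: go right to cedar.
  At cedar: go left to reed.
    At reed: go left to elm.
      elm is a leaf — visit elm.
    At reed: go right to rose.
      At rose: go left to kale.
        kale is a leaf — visit kale.
      At rose: no right child.
      Visit rose.
    Visit reed.
  At cedar: no right child.
  Visit cedar.
Visit hop.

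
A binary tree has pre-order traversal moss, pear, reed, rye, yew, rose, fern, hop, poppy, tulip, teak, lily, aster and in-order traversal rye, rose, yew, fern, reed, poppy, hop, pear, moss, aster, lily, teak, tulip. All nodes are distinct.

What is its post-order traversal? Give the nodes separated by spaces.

The first element of pre-order is the root; it splits in-order into left and right subtrees.
Root moss: left subtree has 8 nodes {rye, rose, yew, fern, reed, poppy, hop, pear}, right has 4 {aster, lily, teak, tulip}.
  Root pear: left subtree has 7 nodes {rye, rose, yew, fern, reed, poppy, hop}, right has 0 { }.
    Root reed: left subtree has 4 nodes {rye, rose, yew, fern}, right has 2 {poppy, hop}.
      Root rye: left subtree has 0 nodes { }, right has 3 {rose, yew, fern}.
        Root yew: left subtree has 1 node {rose}, right has 1 {fern}.
      Root hop: left subtree has 1 node {poppy}, right has 0 { }.
  Root tulip: left subtree has 3 nodes {aster, lily, teak}, right has 0 { }.
    Root teak: left subtree has 2 nodes {aster, lily}, right has 0 { }.
      Root lily: left subtree has 1 node {aster}, right has 0 { }.

rose fern yew rye poppy hop reed pear aster lily teak tulip moss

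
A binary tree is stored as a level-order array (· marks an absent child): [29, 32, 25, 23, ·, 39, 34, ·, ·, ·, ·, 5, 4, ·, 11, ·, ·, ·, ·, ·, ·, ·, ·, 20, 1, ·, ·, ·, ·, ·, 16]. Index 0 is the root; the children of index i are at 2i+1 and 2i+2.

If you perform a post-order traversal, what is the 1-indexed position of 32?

2

Post-order visits the left subtree, then the right subtree, then the node.
At 29: go left to 32.
  At 32: go left to 23.
    23 is a leaf — visit 23.
  At 32: no right child.
  Visit 32.
At 29: go right to 25.
  At 25: go left to 39.
    At 39: go left to 5.
      At 5: go left to 20.
        20 is a leaf — visit 20.
      At 5: go right to 1.
        1 is a leaf — visit 1.
      Visit 5.
    At 39: go right to 4.
      4 is a leaf — visit 4.
    Visit 39.
  At 25: go right to 34.
    At 34: no left child.
    At 34: go right to 11.
      At 11: no left child.
      At 11: go right to 16.
        16 is a leaf — visit 16.
      Visit 11.
    Visit 34.
  Visit 25.
Visit 29.
Full post-order sequence: 23, 32, 20, 1, 5, 4, 39, 16, 11, 34, 25, 29.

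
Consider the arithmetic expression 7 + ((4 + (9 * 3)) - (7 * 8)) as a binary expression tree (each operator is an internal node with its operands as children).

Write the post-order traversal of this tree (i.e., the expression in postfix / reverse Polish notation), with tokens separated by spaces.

Post-order on an expression tree gives postfix notation: for each operator, emit left operand, right operand, then the operator.

7 4 9 3 * + 7 8 * - +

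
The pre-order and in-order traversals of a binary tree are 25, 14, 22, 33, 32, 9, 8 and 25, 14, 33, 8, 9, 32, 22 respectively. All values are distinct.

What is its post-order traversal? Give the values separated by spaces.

The first element of pre-order is the root; it splits in-order into left and right subtrees.
Root 25: left subtree has 0 nodes { }, right has 6 {14, 33, 8, 9, 32, 22}.
  Root 14: left subtree has 0 nodes { }, right has 5 {33, 8, 9, 32, 22}.
    Root 22: left subtree has 4 nodes {33, 8, 9, 32}, right has 0 { }.
      Root 33: left subtree has 0 nodes { }, right has 3 {8, 9, 32}.
        Root 32: left subtree has 2 nodes {8, 9}, right has 0 { }.
          Root 9: left subtree has 1 node {8}, right has 0 { }.

8 9 32 33 22 14 25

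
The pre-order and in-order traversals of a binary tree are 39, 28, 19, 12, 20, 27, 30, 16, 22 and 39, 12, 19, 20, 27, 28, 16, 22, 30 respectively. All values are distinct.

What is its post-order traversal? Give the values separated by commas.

12, 27, 20, 19, 22, 16, 30, 28, 39

The first element of pre-order is the root; it splits in-order into left and right subtrees.
Root 39: left subtree has 0 nodes { }, right has 8 {12, 19, 20, 27, 28, 16, 22, 30}.
  Root 28: left subtree has 4 nodes {12, 19, 20, 27}, right has 3 {16, 22, 30}.
    Root 19: left subtree has 1 node {12}, right has 2 {20, 27}.
      Root 20: left subtree has 0 nodes { }, right has 1 {27}.
    Root 30: left subtree has 2 nodes {16, 22}, right has 0 { }.
      Root 16: left subtree has 0 nodes { }, right has 1 {22}.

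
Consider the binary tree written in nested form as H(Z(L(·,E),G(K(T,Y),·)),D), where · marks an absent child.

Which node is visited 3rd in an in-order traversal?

Z

In-order visits the left subtree, then the node, then the right subtree.
At H: go left to Z.
  At Z: go left to L.
    At L: no left child.
    Visit L.
    At L: go right to E.
      E is a leaf — visit E.
  Visit Z.
  At Z: go right to G.
    At G: go left to K.
      At K: go left to T.
        T is a leaf — visit T.
      Visit K.
      At K: go right to Y.
        Y is a leaf — visit Y.
    Visit G.
    At G: no right child.
Visit H.
At H: go right to D.
  D is a leaf — visit D.
Full in-order sequence: L, E, Z, T, K, Y, G, H, D.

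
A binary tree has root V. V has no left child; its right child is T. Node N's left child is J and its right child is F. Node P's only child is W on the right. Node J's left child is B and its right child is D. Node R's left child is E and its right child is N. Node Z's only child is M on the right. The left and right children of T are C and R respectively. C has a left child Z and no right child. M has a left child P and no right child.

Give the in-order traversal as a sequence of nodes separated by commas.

V, Z, P, W, M, C, T, E, R, B, J, D, N, F

In-order visits the left subtree, then the node, then the right subtree.
At V: no left child.
Visit V.
At V: go right to T.
  At T: go left to C.
    At C: go left to Z.
      At Z: no left child.
      Visit Z.
      At Z: go right to M.
        At M: go left to P.
          At P: no left child.
          Visit P.
          At P: go right to W.
            W is a leaf — visit W.
        Visit M.
        At M: no right child.
    Visit C.
    At C: no right child.
  Visit T.
  At T: go right to R.
    At R: go left to E.
      E is a leaf — visit E.
    Visit R.
    At R: go right to N.
      At N: go left to J.
        At J: go left to B.
          B is a leaf — visit B.
        Visit J.
        At J: go right to D.
          D is a leaf — visit D.
      Visit N.
      At N: go right to F.
        F is a leaf — visit F.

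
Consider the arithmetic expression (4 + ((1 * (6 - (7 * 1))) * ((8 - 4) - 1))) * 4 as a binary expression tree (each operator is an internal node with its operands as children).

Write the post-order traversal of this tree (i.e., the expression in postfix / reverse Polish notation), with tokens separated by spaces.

4 1 6 7 1 * - * 8 4 - 1 - * + 4 *

Post-order on an expression tree gives postfix notation: for each operator, emit left operand, right operand, then the operator.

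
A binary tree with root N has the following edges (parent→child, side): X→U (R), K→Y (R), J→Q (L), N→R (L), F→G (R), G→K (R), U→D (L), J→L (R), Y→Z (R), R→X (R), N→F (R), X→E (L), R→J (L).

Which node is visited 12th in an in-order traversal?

In-order visits the left subtree, then the node, then the right subtree.
At N: go left to R.
  At R: go left to J.
    At J: go left to Q.
      Q is a leaf — visit Q.
    Visit J.
    At J: go right to L.
      L is a leaf — visit L.
  Visit R.
  At R: go right to X.
    At X: go left to E.
      E is a leaf — visit E.
    Visit X.
    At X: go right to U.
      At U: go left to D.
        D is a leaf — visit D.
      Visit U.
      At U: no right child.
Visit N.
At N: go right to F.
  At F: no left child.
  Visit F.
  At F: go right to G.
    At G: no left child.
    Visit G.
    At G: go right to K.
      At K: no left child.
      Visit K.
      At K: go right to Y.
        At Y: no left child.
        Visit Y.
        At Y: go right to Z.
          Z is a leaf — visit Z.
Full in-order sequence: Q, J, L, R, E, X, D, U, N, F, G, K, Y, Z.

K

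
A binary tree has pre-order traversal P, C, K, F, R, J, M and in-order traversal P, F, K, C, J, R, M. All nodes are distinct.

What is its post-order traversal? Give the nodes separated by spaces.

F K J M R C P

The first element of pre-order is the root; it splits in-order into left and right subtrees.
Root P: left subtree has 0 nodes { }, right has 6 {F, K, C, J, R, M}.
  Root C: left subtree has 2 nodes {F, K}, right has 3 {J, R, M}.
    Root K: left subtree has 1 node {F}, right has 0 { }.
    Root R: left subtree has 1 node {J}, right has 1 {M}.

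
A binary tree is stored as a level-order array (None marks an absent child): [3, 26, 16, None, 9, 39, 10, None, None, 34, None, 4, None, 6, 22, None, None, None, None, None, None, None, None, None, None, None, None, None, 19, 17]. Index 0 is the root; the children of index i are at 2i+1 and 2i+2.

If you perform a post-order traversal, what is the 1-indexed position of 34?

Post-order visits the left subtree, then the right subtree, then the node.
At 3: go left to 26.
  At 26: no left child.
  At 26: go right to 9.
    At 9: go left to 34.
      34 is a leaf — visit 34.
    At 9: no right child.
    Visit 9.
  Visit 26.
At 3: go right to 16.
  At 16: go left to 39.
    At 39: go left to 4.
      4 is a leaf — visit 4.
    At 39: no right child.
    Visit 39.
  At 16: go right to 10.
    At 10: go left to 6.
      At 6: no left child.
      At 6: go right to 19.
        19 is a leaf — visit 19.
      Visit 6.
    At 10: go right to 22.
      At 22: go left to 17.
        17 is a leaf — visit 17.
      At 22: no right child.
      Visit 22.
    Visit 10.
  Visit 16.
Visit 3.
Full post-order sequence: 34, 9, 26, 4, 39, 19, 6, 17, 22, 10, 16, 3.

1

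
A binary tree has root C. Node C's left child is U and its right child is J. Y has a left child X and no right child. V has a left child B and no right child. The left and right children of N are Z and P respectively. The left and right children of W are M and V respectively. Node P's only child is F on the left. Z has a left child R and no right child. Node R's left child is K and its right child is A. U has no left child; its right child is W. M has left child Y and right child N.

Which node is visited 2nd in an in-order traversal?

In-order visits the left subtree, then the node, then the right subtree.
At C: go left to U.
  At U: no left child.
  Visit U.
  At U: go right to W.
    At W: go left to M.
      At M: go left to Y.
        At Y: go left to X.
          X is a leaf — visit X.
        Visit Y.
        At Y: no right child.
      Visit M.
      At M: go right to N.
        At N: go left to Z.
          At Z: go left to R.
            At R: go left to K.
              K is a leaf — visit K.
            Visit R.
            At R: go right to A.
              A is a leaf — visit A.
          Visit Z.
          At Z: no right child.
        Visit N.
        At N: go right to P.
          At P: go left to F.
            F is a leaf — visit F.
          Visit P.
          At P: no right child.
    Visit W.
    At W: go right to V.
      At V: go left to B.
        B is a leaf — visit B.
      Visit V.
      At V: no right child.
Visit C.
At C: go right to J.
  J is a leaf — visit J.
Full in-order sequence: U, X, Y, M, K, R, A, Z, N, F, P, W, B, V, C, J.

X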